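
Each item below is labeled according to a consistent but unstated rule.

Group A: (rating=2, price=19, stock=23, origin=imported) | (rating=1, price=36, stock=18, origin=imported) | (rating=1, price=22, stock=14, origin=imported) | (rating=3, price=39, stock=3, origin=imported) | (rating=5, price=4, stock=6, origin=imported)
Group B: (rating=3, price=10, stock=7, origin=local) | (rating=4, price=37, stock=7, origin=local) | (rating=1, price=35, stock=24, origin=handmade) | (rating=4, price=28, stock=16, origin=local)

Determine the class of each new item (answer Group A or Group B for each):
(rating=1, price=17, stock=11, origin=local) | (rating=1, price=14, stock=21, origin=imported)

The rule appears to be: origin is imported.
(rating=1, price=17, stock=11, origin=local): origin is local, does not pass → Group B.
(rating=1, price=14, stock=21, origin=imported): origin is imported, qualifies → Group A.

Group B, Group A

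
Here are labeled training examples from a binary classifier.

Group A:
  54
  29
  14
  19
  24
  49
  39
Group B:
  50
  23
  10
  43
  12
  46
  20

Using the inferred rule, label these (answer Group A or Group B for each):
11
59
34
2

'Group A' ⟺ ≡ 4 (mod 5).
Group B: 11, since 11 mod 5 = 1.
Group A: 59, since 59 mod 5 = 4.
Group A: 34, since 34 mod 5 = 4.
Group B: 2, since 2 mod 5 = 2.

Group B, Group A, Group A, Group B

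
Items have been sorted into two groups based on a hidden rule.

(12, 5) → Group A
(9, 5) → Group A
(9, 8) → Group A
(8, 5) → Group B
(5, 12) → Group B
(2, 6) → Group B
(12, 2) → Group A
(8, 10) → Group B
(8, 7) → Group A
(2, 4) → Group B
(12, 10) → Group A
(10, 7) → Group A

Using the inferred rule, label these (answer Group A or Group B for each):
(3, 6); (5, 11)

The distinguishing property — first > second AND sum ≥ 14 — holds for all the 'Group A' cases and none of the 'Group B' cases.
(3, 6): 3 < 6, 3+6 = 9, fails the rule → Group B. (5, 11): 5 < 11, 5+11 = 16, fails the rule → Group B.

Group B, Group B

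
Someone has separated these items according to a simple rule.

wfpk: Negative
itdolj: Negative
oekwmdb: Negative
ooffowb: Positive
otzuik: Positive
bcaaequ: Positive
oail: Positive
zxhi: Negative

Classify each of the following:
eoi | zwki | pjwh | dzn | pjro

Positive, Negative, Negative, Negative, Negative

The common property of the 'Positive' items is: has ≥ 3 vowels. No 'Negative' item has it.
eoi: 3 vowels — passes, so Positive.
zwki: 1 vowel — lacks this property, so Negative.
pjwh: 0 vowels — lacks this property, so Negative.
dzn: 0 vowels — lacks this property, so Negative.
pjro: 1 vowel — lacks this property, so Negative.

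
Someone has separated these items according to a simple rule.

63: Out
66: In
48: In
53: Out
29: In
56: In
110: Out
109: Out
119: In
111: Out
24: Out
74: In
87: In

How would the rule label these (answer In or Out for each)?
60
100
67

Out, Out, In

Rule: digit sum ≥ 11. This holds for each 'In' example and fails for each 'Out' one.
60: Out (digit sum 6+0 = 6). 100: Out (digit sum 1+0+0 = 1). 67: In (digit sum 6+7 = 13).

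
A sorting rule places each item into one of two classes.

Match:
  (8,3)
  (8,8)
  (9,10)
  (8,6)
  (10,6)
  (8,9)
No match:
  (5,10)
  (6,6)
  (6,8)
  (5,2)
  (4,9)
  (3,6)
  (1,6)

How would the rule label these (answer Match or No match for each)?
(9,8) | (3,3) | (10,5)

Match, No match, Match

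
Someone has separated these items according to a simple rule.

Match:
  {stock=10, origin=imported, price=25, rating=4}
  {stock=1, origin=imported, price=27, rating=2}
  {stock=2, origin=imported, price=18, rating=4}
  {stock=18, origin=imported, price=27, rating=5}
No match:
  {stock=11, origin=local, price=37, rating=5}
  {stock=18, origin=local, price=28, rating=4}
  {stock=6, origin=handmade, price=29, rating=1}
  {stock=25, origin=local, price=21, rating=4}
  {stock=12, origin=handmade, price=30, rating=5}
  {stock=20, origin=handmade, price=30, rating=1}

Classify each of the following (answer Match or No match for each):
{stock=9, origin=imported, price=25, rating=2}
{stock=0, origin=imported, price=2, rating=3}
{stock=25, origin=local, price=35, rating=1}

Match, Match, No match

The classifier is using: origin is imported.
{stock=9, origin=imported, price=25, rating=2}: origin is imported — meets the rule, so Match. {stock=0, origin=imported, price=2, rating=3}: origin is imported — meets the rule, so Match. {stock=25, origin=local, price=35, rating=1}: origin is local — fails this test, so No match.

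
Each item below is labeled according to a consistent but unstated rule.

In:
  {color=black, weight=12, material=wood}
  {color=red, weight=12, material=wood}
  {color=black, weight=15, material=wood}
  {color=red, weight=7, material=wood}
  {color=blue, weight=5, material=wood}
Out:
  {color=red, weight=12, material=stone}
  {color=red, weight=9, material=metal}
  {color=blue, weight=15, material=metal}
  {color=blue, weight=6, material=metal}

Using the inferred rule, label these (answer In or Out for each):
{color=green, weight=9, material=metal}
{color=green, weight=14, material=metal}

All 'In' examples share one property — material is wood — and every 'Out' example lacks it.

Out, Out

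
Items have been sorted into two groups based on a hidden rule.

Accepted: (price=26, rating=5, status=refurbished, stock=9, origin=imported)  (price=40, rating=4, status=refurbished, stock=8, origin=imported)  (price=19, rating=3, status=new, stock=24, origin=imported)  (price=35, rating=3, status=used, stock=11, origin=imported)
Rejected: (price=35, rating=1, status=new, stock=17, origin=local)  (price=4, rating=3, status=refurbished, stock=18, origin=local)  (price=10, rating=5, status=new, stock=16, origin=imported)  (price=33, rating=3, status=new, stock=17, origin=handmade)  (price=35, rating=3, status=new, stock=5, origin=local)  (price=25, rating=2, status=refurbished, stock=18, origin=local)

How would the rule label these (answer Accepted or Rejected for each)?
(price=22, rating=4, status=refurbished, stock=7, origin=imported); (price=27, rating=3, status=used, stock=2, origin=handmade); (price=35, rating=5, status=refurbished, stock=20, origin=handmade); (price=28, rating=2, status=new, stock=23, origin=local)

Accepted, Rejected, Rejected, Rejected

The classifier is using: origin is imported AND price ≥ 19.
(price=22, rating=4, status=refurbished, stock=7, origin=imported) — origin is imported, price = 22, hence Accepted. (price=27, rating=3, status=used, stock=2, origin=handmade) — origin is handmade, price = 27, hence Rejected. (price=35, rating=5, status=refurbished, stock=20, origin=handmade) — origin is handmade, price = 35, hence Rejected. (price=28, rating=2, status=new, stock=23, origin=local) — origin is local, price = 28, hence Rejected.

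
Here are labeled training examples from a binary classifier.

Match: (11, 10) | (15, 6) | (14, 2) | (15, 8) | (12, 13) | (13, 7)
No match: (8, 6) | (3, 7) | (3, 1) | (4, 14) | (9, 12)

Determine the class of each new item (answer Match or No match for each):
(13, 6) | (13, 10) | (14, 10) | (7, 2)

'Match' ⟺ first ≥ 10.
(13, 6) — first 13, hence Match.
(13, 10) — first 13, hence Match.
(14, 10) — first 14, hence Match.
(7, 2) — first 7, hence No match.

Match, Match, Match, No match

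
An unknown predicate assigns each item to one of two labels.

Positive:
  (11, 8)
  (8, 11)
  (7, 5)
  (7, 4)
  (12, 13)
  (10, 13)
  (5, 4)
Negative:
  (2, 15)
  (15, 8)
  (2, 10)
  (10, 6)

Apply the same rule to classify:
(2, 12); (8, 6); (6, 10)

Negative, Positive, Negative

Every 'Positive' example satisfies: |first − second| ≤ 3. None of the 'Negative' examples do.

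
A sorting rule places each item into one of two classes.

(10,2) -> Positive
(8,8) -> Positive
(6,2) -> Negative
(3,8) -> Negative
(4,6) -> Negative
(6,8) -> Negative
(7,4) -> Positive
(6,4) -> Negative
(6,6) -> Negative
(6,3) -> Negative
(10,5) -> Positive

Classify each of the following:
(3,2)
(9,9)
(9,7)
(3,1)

Negative, Positive, Positive, Negative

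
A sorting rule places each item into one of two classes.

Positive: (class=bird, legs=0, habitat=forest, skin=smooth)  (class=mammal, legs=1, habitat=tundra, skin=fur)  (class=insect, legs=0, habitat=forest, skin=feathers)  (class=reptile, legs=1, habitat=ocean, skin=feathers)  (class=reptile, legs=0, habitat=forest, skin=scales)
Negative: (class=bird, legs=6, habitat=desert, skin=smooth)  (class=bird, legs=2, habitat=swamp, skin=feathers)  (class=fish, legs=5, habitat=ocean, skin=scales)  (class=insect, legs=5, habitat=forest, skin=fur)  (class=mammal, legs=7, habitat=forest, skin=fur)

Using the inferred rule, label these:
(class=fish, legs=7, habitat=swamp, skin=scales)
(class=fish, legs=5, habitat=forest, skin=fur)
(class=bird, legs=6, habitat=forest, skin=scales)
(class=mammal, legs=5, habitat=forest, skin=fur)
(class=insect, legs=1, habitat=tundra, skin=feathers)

Negative, Negative, Negative, Negative, Positive

'Positive' ⟺ legs ≤ 1.
Negative: (class=fish, legs=7, habitat=swamp, skin=scales), since legs = 7. Negative: (class=fish, legs=5, habitat=forest, skin=fur), since legs = 5. Negative: (class=bird, legs=6, habitat=forest, skin=scales), since legs = 6. Negative: (class=mammal, legs=5, habitat=forest, skin=fur), since legs = 5. Positive: (class=insect, legs=1, habitat=tundra, skin=feathers), since legs = 1.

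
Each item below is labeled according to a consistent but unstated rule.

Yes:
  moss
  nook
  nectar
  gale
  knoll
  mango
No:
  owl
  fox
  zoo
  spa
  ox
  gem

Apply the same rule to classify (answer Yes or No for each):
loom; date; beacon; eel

The rule appears to be: length ≥ 4.
loom: length 4, meets the rule → Yes.
date: length 4, meets the rule → Yes.
beacon: length 6, meets the rule → Yes.
eel: length 3, does not fit → No.

Yes, Yes, Yes, No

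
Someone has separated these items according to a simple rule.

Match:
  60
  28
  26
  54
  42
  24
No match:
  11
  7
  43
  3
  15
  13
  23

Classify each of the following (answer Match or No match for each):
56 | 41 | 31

Match, No match, No match

The classifier is using: even.
56 — 56 is even, hence Match.
41 — 41 is odd, hence No match.
31 — 31 is odd, hence No match.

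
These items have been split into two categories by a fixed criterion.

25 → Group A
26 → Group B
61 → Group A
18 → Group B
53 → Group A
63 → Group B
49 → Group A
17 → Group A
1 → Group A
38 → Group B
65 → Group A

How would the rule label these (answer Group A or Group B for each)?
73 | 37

Group A, Group A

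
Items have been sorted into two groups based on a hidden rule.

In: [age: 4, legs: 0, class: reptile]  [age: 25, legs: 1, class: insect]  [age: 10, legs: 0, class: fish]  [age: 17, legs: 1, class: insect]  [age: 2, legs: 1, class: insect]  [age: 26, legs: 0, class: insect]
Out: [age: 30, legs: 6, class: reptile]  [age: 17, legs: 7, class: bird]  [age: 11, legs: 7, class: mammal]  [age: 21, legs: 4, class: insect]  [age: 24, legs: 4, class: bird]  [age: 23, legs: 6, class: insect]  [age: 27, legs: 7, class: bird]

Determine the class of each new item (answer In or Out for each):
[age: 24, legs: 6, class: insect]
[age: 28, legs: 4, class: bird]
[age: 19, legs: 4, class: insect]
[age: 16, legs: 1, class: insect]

Out, Out, Out, In

The pattern is that an item is 'In' exactly when: legs ≤ 1.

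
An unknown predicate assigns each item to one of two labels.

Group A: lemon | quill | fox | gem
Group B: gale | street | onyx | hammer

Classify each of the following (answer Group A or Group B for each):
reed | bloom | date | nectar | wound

Group B, Group A, Group B, Group B, Group A

Comparing the two groups points to one rule — odd length.
reed — length 4, hence Group B.
bloom — length 5, hence Group A.
date — length 4, hence Group B.
nectar — length 6, hence Group B.
wound — length 5, hence Group A.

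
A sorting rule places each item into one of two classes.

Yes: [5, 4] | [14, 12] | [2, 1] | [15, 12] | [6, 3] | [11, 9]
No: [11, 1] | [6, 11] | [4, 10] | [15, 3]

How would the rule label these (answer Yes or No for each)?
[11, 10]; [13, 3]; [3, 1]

Yes, No, Yes

All 'Yes' examples share one property — |first − second| ≤ 3 — and every 'No' example lacks it.
[11, 10]: |11−10| = 1 — meets the rule, so Yes. [13, 3]: |13−3| = 10 — fails this test, so No. [3, 1]: |3−1| = 2 — meets the rule, so Yes.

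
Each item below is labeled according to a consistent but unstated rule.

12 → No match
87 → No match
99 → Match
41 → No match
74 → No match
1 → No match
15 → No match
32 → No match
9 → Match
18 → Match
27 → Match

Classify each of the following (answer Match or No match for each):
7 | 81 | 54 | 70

No match, Match, Match, No match

A rule that fits every label: multiple of 9 — true of each 'Match' example, false of each 'No match' one.
7: No match (7 = 9·0 + 7). 81: Match (81 = 9·9). 54: Match (54 = 9·6). 70: No match (70 = 9·7 + 7).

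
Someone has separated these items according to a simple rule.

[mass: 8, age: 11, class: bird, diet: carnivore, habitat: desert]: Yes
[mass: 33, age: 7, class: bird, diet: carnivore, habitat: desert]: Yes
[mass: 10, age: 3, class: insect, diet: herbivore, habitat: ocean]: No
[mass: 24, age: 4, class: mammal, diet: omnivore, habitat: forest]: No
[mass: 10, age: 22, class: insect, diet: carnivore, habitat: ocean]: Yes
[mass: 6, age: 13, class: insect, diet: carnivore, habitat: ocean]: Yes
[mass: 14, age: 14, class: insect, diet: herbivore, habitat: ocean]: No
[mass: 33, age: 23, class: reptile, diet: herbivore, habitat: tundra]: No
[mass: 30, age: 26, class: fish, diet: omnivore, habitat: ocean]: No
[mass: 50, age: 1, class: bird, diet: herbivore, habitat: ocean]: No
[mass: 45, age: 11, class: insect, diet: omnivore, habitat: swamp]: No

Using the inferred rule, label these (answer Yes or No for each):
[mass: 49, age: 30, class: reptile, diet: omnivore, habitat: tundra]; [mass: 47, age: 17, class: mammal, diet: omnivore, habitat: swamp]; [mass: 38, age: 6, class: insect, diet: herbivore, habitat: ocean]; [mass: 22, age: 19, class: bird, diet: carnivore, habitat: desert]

No, No, No, Yes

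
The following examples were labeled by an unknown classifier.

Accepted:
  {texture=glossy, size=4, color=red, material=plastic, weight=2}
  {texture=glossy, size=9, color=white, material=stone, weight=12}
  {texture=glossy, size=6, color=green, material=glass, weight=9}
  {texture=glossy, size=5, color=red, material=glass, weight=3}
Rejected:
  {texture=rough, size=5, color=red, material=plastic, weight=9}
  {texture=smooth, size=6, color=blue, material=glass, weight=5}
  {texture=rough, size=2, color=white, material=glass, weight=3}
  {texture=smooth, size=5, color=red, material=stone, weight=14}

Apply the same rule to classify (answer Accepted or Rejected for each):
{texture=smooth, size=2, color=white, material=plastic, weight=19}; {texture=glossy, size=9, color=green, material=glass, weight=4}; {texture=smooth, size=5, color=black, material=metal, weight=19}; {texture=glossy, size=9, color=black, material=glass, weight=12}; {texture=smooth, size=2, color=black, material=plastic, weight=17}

Rejected, Accepted, Rejected, Accepted, Rejected

Checking candidate rules against both groups, what survives is: texture is glossy.
{texture=smooth, size=2, color=white, material=plastic, weight=19} — texture is smooth, hence Rejected.
{texture=glossy, size=9, color=green, material=glass, weight=4} — texture is glossy, hence Accepted.
{texture=smooth, size=5, color=black, material=metal, weight=19} — texture is smooth, hence Rejected.
{texture=glossy, size=9, color=black, material=glass, weight=12} — texture is glossy, hence Accepted.
{texture=smooth, size=2, color=black, material=plastic, weight=17} — texture is smooth, hence Rejected.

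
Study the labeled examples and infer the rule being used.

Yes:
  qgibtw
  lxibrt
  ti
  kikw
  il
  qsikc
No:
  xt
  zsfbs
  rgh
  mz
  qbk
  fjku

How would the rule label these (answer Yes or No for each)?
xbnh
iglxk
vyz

No, Yes, No

Every 'Yes' example satisfies: contains 'i'. None of the 'No' examples do.
xbnh — no 'i', hence No.
iglxk — has 'i', hence Yes.
vyz — no 'i', hence No.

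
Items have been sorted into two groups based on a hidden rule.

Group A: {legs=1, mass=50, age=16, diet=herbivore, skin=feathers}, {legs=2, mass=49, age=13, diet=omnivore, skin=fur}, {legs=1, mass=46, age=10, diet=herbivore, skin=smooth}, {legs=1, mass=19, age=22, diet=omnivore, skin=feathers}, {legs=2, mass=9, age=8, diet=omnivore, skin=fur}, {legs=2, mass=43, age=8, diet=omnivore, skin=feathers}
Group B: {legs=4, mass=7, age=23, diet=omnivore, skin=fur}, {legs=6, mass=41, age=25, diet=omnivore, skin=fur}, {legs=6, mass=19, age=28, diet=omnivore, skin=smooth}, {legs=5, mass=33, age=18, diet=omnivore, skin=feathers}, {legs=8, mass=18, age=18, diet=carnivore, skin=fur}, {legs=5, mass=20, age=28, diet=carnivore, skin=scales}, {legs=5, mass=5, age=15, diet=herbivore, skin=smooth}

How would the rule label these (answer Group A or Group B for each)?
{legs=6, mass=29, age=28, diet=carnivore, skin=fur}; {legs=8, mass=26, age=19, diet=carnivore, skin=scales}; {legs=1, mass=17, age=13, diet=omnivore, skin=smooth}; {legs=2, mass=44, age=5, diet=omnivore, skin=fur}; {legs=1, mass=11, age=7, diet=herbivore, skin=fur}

Group B, Group B, Group A, Group A, Group A

All 'Group A' examples share one property — legs ≤ 2 — and every 'Group B' example lacks it.
{legs=6, mass=29, age=28, diet=carnivore, skin=fur}: legs = 6, doesn't qualify → Group B.
{legs=8, mass=26, age=19, diet=carnivore, skin=scales}: legs = 8, doesn't qualify → Group B.
{legs=1, mass=17, age=13, diet=omnivore, skin=smooth}: legs = 1, fits → Group A.
{legs=2, mass=44, age=5, diet=omnivore, skin=fur}: legs = 2, fits → Group A.
{legs=1, mass=11, age=7, diet=herbivore, skin=fur}: legs = 1, fits → Group A.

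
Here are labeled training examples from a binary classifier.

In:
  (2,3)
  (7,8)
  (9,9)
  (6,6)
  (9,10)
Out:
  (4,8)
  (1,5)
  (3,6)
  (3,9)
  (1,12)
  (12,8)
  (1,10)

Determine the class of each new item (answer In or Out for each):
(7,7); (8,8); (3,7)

In, In, Out

The classifier is using: |first − second| ≤ 1.
(7,7): |7−7| = 0 — passes, so In.
(8,8): |8−8| = 0 — passes, so In.
(3,7): |3−7| = 4 — lacks this property, so Out.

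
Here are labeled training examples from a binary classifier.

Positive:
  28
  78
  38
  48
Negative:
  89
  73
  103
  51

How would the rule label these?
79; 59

Negative, Negative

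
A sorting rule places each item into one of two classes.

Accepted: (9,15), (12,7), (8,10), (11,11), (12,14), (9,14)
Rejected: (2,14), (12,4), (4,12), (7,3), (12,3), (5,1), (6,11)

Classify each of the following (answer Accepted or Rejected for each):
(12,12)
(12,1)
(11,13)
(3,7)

Accepted, Rejected, Accepted, Rejected

The rule appears to be: sum ≥ 18.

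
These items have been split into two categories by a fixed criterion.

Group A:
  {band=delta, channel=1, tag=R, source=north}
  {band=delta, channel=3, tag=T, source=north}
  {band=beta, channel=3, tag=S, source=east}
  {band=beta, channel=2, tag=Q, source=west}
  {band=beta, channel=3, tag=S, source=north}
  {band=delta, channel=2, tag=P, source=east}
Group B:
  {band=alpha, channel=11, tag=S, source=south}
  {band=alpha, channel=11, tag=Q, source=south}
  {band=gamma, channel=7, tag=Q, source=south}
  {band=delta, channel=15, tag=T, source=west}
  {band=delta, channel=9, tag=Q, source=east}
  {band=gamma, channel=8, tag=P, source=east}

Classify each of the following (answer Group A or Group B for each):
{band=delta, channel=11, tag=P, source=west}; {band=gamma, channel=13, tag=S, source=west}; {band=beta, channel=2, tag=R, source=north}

Group B, Group B, Group A

The common property of the 'Group A' items is: channel ≤ 3. No 'Group B' item has it.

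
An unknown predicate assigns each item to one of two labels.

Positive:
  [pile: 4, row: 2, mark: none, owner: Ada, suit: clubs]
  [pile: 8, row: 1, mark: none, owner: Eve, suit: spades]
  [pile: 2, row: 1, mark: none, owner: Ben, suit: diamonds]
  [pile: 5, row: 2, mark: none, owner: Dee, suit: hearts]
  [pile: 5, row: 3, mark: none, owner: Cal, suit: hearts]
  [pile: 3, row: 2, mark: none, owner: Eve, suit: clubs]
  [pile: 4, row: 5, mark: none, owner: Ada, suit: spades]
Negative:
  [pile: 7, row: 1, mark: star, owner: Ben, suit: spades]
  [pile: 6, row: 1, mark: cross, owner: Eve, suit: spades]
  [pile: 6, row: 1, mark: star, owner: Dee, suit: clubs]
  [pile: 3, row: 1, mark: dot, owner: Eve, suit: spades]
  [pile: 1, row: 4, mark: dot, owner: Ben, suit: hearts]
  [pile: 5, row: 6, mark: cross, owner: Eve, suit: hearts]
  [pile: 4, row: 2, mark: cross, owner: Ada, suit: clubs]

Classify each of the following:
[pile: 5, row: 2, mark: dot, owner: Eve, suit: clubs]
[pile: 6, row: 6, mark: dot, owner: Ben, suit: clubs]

Negative, Negative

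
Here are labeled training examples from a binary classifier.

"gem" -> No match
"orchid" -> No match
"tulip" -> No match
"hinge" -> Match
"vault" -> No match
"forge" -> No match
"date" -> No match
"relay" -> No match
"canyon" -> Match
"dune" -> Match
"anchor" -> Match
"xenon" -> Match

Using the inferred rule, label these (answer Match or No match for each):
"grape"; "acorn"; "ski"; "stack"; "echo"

All 'Match' examples share one property — contains 'n' — and every 'No match' example lacks it.
"grape": No match (no 'n'). "acorn": Match (has 'n'). "ski": No match (no 'n'). "stack": No match (no 'n'). "echo": No match (no 'n').

No match, Match, No match, No match, No match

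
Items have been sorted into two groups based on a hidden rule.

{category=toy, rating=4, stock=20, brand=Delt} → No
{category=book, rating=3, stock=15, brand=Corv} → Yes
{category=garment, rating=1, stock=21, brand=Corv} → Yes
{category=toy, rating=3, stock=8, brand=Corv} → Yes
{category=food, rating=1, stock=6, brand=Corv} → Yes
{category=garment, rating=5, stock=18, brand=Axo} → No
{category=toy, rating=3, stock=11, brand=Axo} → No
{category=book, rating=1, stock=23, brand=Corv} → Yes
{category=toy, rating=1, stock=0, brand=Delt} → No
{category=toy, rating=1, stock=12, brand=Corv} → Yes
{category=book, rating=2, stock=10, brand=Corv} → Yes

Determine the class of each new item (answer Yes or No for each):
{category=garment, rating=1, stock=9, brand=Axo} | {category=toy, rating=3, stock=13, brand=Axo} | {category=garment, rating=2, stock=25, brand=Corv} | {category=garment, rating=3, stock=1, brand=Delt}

Every 'Yes' example satisfies: brand is Corv. None of the 'No' examples do.
{category=garment, rating=1, stock=9, brand=Axo}: brand is Axo, fails this test → No.
{category=toy, rating=3, stock=13, brand=Axo}: brand is Axo, fails this test → No.
{category=garment, rating=2, stock=25, brand=Corv}: brand is Corv, satisfies this → Yes.
{category=garment, rating=3, stock=1, brand=Delt}: brand is Delt, fails this test → No.

No, No, Yes, No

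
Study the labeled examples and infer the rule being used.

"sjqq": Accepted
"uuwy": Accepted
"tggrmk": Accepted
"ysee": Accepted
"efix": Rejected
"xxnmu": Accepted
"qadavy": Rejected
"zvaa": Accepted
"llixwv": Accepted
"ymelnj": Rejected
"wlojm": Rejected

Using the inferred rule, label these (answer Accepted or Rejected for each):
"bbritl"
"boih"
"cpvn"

Accepted, Rejected, Rejected

Comparing the two groups points to one rule — has a double letter.
"bbritl" — 'bb' doubled, hence Accepted.
"boih" — no doubled letter, hence Rejected.
"cpvn" — no doubled letter, hence Rejected.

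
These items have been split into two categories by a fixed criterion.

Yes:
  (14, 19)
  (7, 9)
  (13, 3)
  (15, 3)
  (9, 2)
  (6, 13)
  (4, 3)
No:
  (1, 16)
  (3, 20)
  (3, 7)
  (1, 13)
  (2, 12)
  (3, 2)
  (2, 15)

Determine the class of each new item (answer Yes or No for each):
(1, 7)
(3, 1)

No, No

Every 'Yes' example satisfies: first ≥ 4. None of the 'No' examples do.
(1, 7) → first 1 → No. (3, 1) → first 3 → No.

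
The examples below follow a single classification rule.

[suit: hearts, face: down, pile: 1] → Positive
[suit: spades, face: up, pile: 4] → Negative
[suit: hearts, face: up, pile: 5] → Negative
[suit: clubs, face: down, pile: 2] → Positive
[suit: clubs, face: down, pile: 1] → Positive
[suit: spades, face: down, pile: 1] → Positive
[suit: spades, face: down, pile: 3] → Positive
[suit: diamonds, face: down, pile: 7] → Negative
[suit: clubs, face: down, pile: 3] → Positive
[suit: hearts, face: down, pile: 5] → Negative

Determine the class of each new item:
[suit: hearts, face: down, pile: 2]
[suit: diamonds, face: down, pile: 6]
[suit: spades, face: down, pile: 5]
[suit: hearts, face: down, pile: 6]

Positive, Negative, Negative, Negative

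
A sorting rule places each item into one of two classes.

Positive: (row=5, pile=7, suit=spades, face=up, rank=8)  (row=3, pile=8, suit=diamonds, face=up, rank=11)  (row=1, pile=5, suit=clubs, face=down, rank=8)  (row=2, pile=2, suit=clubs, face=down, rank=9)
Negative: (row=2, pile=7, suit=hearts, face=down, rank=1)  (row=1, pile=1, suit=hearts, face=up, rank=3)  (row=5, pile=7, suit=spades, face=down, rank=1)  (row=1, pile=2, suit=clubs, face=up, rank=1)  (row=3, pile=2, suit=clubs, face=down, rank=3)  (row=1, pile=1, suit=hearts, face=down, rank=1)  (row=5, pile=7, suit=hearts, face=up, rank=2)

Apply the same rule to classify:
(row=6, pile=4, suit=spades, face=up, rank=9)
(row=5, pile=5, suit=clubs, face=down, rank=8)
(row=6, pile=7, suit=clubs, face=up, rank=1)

One predicate separates the groups cleanly: rank ≥ 8.

Positive, Positive, Negative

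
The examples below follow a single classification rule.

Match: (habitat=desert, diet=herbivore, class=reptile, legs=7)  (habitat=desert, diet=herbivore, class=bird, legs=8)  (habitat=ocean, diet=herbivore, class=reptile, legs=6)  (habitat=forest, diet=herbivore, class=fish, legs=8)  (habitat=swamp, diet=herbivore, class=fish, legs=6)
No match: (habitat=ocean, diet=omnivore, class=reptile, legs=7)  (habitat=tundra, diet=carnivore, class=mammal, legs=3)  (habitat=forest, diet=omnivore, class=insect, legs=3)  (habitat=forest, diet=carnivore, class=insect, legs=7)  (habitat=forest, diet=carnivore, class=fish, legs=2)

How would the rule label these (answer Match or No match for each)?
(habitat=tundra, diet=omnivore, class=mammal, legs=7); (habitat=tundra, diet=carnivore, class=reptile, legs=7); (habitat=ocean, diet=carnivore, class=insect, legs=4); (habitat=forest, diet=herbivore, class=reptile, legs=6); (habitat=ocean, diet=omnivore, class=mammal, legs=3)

The pattern is that an item is 'Match' exactly when: diet is herbivore.
(habitat=tundra, diet=omnivore, class=mammal, legs=7) — diet is omnivore, hence No match. (habitat=tundra, diet=carnivore, class=reptile, legs=7) — diet is carnivore, hence No match. (habitat=ocean, diet=carnivore, class=insect, legs=4) — diet is carnivore, hence No match. (habitat=forest, diet=herbivore, class=reptile, legs=6) — diet is herbivore, hence Match. (habitat=ocean, diet=omnivore, class=mammal, legs=3) — diet is omnivore, hence No match.

No match, No match, No match, Match, No match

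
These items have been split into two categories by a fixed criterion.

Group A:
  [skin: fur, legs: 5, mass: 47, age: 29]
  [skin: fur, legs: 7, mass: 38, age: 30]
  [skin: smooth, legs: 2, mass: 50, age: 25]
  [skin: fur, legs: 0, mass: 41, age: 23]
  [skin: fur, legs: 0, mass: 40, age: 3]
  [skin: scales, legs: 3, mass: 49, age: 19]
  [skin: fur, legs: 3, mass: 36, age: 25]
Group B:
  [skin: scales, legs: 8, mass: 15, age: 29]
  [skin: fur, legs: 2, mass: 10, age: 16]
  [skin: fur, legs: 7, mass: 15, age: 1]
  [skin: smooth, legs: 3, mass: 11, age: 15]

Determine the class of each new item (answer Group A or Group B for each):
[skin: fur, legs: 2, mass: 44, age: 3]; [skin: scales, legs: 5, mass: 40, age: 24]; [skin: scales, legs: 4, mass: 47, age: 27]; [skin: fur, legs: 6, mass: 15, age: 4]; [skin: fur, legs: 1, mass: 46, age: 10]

Group A, Group A, Group A, Group B, Group A

One predicate separates the groups cleanly: mass ≥ 36.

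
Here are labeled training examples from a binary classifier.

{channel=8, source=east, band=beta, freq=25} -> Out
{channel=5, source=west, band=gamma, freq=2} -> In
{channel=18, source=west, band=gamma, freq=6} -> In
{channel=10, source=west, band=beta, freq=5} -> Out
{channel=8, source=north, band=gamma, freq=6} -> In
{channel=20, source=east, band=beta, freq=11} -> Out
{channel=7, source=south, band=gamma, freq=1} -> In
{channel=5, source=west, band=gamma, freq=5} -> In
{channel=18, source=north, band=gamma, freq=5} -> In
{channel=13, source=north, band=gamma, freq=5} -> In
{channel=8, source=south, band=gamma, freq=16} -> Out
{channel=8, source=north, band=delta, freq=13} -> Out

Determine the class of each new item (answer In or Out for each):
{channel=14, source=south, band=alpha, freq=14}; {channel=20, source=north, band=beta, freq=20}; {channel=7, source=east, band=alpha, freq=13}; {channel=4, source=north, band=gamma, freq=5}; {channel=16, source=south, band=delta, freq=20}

A rule that fits every label: band is gamma AND freq ≤ 6 — true of each 'In' example, false of each 'Out' one.
{channel=14, source=south, band=alpha, freq=14}: Out (band is alpha, freq = 14). {channel=20, source=north, band=beta, freq=20}: Out (band is beta, freq = 20). {channel=7, source=east, band=alpha, freq=13}: Out (band is alpha, freq = 13). {channel=4, source=north, band=gamma, freq=5}: In (band is gamma, freq = 5). {channel=16, source=south, band=delta, freq=20}: Out (band is delta, freq = 20).

Out, Out, Out, In, Out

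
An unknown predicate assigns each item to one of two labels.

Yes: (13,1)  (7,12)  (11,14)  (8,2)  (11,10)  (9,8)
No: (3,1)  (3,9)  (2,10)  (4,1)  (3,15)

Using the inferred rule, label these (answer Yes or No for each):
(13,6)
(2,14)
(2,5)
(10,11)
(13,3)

The classifier is using: first ≥ 7.
(13,6): Yes (first 13).
(2,14): No (first 2).
(2,5): No (first 2).
(10,11): Yes (first 10).
(13,3): Yes (first 13).

Yes, No, No, Yes, Yes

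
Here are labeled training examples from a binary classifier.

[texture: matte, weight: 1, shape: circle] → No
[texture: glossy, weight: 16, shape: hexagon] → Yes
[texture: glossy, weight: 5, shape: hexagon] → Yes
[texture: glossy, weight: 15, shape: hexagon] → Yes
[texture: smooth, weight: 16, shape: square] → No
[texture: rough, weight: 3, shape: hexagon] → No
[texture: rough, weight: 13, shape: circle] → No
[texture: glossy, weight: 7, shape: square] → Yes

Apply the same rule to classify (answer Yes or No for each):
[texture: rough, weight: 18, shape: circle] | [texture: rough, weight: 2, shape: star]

No, No

One predicate separates the groups cleanly: texture is glossy.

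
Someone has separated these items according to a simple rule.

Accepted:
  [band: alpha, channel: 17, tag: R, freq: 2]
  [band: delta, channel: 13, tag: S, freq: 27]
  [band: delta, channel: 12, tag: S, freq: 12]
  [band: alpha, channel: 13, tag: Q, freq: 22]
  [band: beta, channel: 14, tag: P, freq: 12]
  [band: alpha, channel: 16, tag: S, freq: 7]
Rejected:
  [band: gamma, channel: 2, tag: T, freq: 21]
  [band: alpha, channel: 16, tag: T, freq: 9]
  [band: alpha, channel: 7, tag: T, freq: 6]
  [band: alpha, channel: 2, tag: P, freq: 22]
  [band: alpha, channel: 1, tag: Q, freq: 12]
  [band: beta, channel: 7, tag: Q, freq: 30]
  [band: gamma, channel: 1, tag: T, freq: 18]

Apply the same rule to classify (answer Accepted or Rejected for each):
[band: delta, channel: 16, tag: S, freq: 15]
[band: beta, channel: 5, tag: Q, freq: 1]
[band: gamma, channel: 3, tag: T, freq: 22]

The classifier is using: channel ≥ 12 AND freq ≠ 9.
[band: delta, channel: 16, tag: S, freq: 15]: channel = 16, freq = 15 — checks out, so Accepted. [band: beta, channel: 5, tag: Q, freq: 1]: channel = 5, freq = 1 — doesn't qualify, so Rejected. [band: gamma, channel: 3, tag: T, freq: 22]: channel = 3, freq = 22 — doesn't qualify, so Rejected.

Accepted, Rejected, Rejected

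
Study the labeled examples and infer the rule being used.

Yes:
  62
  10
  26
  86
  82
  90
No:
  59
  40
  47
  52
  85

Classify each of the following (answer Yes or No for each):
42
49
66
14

Yes, No, Yes, Yes

One predicate separates the groups cleanly: ≡ 2 (mod 4).
42 → 42 mod 4 = 2 → Yes.
49 → 49 mod 4 = 1 → No.
66 → 66 mod 4 = 2 → Yes.
14 → 14 mod 4 = 2 → Yes.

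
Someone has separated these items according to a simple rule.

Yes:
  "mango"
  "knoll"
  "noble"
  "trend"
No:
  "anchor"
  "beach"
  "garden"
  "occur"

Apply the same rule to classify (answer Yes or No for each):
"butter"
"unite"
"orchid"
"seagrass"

No, Yes, No, No

The rule appears to be: odd length AND contains 'n'.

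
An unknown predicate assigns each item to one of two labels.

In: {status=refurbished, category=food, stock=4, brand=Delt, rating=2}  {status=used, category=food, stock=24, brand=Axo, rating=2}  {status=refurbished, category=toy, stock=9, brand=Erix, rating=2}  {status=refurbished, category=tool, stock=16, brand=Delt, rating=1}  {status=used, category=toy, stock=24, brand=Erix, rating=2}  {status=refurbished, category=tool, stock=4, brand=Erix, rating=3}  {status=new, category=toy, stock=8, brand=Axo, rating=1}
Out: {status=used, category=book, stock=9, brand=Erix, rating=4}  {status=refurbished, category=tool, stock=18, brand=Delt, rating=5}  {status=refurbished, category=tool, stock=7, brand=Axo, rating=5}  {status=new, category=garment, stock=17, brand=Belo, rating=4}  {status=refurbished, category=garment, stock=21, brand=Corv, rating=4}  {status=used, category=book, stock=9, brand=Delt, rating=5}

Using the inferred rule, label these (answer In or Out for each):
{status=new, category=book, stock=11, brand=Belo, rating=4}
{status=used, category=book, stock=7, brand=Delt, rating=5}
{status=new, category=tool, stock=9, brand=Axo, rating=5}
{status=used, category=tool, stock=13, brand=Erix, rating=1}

Out, Out, Out, In

The classifier is using: rating ≤ 3.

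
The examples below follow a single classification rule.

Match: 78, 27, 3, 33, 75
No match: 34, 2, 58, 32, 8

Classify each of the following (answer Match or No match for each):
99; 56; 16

Match, No match, No match

A rule that fits every label: multiple of 3 — true of each 'Match' example, false of each 'No match' one.
99 → 99 = 3·33 → Match. 56 → 56 = 3·18 + 2 → No match. 16 → 16 = 3·5 + 1 → No match.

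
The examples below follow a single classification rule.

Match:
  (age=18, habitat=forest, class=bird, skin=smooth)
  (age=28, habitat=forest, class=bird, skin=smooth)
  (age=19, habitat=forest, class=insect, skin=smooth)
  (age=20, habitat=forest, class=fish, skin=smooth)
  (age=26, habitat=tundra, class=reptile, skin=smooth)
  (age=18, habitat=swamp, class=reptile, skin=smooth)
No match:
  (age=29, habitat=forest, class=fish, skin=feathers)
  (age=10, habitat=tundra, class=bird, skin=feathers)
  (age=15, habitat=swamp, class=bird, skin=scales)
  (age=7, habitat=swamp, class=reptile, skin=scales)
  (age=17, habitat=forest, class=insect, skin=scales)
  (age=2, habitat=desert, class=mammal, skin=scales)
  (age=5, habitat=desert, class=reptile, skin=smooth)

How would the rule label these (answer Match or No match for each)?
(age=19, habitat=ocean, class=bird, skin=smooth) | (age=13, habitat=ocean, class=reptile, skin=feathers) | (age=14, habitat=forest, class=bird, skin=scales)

Match, No match, No match

The distinguishing property — skin is smooth AND age ≥ 7 — holds for all the 'Match' cases and none of the 'No match' cases.
(age=19, habitat=ocean, class=bird, skin=smooth): skin is smooth, age = 19, has this property → Match.
(age=13, habitat=ocean, class=reptile, skin=feathers): skin is feathers, age = 13, lacks this property → No match.
(age=14, habitat=forest, class=bird, skin=scales): skin is scales, age = 14, lacks this property → No match.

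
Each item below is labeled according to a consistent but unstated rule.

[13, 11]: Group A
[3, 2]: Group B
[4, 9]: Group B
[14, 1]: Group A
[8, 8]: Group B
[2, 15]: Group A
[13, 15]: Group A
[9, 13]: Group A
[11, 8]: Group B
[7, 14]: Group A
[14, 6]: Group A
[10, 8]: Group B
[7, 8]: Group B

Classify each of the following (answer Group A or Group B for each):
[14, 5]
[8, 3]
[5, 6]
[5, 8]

Group A, Group B, Group B, Group B

The distinguishing property — max ≥ 13 — holds for all the 'Group A' cases and none of the 'Group B' cases.
[14, 5] — max 14, hence Group A.
[8, 3] — max 8, hence Group B.
[5, 6] — max 6, hence Group B.
[5, 8] — max 8, hence Group B.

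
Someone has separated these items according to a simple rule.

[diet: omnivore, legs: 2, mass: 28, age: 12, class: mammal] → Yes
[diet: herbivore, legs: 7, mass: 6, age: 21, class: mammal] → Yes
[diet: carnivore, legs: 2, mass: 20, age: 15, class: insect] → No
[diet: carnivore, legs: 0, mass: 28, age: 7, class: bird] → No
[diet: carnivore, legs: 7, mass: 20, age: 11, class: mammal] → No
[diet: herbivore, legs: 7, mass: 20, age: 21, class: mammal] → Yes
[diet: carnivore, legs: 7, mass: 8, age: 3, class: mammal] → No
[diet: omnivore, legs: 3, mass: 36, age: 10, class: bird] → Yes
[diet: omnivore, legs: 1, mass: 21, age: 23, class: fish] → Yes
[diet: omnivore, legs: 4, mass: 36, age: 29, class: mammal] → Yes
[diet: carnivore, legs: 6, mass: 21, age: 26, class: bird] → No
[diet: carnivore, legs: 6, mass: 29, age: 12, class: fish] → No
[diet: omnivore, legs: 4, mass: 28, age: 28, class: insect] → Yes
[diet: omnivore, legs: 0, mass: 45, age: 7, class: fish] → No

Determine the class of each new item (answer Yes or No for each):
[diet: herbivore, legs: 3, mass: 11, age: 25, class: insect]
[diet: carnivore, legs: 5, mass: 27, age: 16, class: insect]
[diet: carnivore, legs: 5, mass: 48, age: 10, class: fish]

Yes, No, No

The pattern is that an item is 'Yes' exactly when: diet is not carnivore AND age ≥ 10.
[diet: herbivore, legs: 3, mass: 11, age: 25, class: insect] → diet is herbivore, age = 25 → Yes.
[diet: carnivore, legs: 5, mass: 27, age: 16, class: insect] → diet is carnivore, age = 16 → No.
[diet: carnivore, legs: 5, mass: 48, age: 10, class: fish] → diet is carnivore, age = 10 → No.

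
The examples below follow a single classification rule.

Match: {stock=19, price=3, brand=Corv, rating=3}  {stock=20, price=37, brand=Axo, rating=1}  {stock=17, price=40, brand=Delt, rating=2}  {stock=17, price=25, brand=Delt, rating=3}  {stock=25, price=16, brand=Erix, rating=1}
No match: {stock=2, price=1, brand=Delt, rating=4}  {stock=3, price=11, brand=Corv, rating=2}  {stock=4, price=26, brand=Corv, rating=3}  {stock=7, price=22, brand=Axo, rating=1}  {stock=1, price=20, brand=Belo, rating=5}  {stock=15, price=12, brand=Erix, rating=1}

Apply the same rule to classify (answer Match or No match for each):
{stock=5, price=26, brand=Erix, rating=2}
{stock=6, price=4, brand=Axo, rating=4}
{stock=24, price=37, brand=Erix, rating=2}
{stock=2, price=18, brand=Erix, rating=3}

Rule: stock ≥ 17. This holds for each 'Match' example and fails for each 'No match' one.
No match: {stock=5, price=26, brand=Erix, rating=2}, since stock = 5.
No match: {stock=6, price=4, brand=Axo, rating=4}, since stock = 6.
Match: {stock=24, price=37, brand=Erix, rating=2}, since stock = 24.
No match: {stock=2, price=18, brand=Erix, rating=3}, since stock = 2.

No match, No match, Match, No match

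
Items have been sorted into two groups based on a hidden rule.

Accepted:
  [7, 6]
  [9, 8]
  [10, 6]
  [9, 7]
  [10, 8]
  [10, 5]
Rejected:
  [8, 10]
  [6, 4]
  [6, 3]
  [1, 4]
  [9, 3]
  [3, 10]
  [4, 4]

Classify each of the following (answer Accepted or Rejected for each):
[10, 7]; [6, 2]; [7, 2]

Accepted, Rejected, Rejected

All 'Accepted' examples share one property — first > second AND sum ≥ 13 — and every 'Rejected' example lacks it.
[10, 7] — 10 > 7, 10+7 = 17, hence Accepted. [6, 2] — 6 > 2, 6+2 = 8, hence Rejected. [7, 2] — 7 > 2, 7+2 = 9, hence Rejected.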